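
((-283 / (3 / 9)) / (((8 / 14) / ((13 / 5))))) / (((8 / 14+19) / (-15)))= 1622439 / 548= 2960.66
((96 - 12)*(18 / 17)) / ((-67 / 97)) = -146664 / 1139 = -128.77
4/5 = 0.80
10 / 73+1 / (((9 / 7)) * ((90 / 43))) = 30073 / 59130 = 0.51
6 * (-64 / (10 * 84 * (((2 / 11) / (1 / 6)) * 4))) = -11 / 105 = -0.10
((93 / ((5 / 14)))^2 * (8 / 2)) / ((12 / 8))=4520544 / 25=180821.76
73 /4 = 18.25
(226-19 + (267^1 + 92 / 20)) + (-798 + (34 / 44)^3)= -16980291 / 53240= -318.94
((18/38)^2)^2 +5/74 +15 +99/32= 2810060687/154300064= 18.21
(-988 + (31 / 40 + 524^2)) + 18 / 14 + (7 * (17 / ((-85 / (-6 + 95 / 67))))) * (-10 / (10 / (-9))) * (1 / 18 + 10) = 274170.61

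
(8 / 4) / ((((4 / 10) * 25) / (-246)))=-246 / 5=-49.20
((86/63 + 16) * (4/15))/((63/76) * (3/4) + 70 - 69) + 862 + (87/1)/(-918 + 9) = 40690737019/47054385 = 864.76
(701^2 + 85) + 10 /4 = 491488.50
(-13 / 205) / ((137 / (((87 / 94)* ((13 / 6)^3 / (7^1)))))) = -828269 / 1330554960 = -0.00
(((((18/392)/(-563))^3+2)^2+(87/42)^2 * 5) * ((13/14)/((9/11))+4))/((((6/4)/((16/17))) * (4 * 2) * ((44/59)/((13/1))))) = 7601908181310503504394815590876764835/42540143336717293694453005451501568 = 178.70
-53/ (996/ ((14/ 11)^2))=-2597/ 30129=-0.09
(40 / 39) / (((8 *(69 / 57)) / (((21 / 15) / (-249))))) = -133 / 223353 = -0.00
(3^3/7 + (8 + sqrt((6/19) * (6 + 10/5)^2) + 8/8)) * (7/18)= 28 * sqrt(114)/171 + 5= 6.75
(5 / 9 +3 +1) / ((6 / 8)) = 6.07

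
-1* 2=-2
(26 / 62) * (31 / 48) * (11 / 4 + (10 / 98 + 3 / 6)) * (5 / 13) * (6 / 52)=3285 / 81536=0.04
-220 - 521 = -741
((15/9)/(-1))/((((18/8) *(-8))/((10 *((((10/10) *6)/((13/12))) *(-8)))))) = -1600/39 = -41.03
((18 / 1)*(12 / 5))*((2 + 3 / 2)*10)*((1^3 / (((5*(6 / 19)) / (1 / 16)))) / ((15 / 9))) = 3591 / 100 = 35.91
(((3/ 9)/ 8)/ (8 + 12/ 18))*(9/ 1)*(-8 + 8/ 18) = -17/ 52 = -0.33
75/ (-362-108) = -15/ 94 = -0.16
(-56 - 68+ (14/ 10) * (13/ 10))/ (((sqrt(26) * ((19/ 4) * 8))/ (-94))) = 287123 * sqrt(26)/ 24700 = 59.27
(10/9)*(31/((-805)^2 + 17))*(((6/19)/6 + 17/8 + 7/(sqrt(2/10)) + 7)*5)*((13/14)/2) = 1561625/1379033376 + 10075*sqrt(5)/11664756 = 0.00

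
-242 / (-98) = 121 / 49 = 2.47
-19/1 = -19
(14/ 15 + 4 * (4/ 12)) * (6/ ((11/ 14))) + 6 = 1282/ 55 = 23.31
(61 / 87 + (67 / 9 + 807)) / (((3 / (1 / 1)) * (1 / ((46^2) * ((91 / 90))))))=20483433334 / 35235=581337.69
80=80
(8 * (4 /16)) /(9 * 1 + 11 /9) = 9 /46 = 0.20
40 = 40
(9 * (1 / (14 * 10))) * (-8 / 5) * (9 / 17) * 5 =-162 / 595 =-0.27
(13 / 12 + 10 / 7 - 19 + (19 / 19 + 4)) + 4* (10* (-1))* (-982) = 3298555 / 84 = 39268.51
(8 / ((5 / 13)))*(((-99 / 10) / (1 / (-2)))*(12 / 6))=20592 / 25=823.68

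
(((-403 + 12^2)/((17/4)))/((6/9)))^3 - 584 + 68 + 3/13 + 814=-48767085331/63869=-763548.60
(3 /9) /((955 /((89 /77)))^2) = 7921 /16222188675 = 0.00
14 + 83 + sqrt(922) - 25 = sqrt(922) + 72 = 102.36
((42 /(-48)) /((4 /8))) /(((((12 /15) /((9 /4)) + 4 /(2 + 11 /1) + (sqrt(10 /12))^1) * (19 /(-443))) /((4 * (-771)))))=1085359799160 /5116453 - 272738609325 * sqrt(30) /5116453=-79838.73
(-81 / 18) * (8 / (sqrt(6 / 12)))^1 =-36 * sqrt(2) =-50.91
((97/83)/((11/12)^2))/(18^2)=388/90387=0.00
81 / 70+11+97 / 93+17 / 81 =2357081 / 175770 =13.41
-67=-67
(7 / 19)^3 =0.05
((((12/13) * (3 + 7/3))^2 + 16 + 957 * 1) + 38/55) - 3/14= 129832433/130130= 997.71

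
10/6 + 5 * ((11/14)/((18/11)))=1025/252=4.07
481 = 481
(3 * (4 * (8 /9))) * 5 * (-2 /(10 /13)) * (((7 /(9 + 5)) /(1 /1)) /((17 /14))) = -2912 /51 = -57.10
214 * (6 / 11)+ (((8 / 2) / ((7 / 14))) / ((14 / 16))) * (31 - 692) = -456356 / 77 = -5926.70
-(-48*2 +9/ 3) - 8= 85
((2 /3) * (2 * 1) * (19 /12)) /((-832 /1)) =-19 /7488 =-0.00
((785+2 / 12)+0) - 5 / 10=2354 / 3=784.67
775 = 775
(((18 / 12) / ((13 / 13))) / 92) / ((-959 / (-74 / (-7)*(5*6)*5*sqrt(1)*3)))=-24975 / 308798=-0.08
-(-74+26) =48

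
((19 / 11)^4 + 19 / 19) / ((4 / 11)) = 72481 / 2662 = 27.23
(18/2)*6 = 54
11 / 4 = 2.75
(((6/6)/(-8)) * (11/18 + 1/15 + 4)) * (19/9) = -1.23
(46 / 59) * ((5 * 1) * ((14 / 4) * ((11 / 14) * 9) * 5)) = 56925 / 118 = 482.42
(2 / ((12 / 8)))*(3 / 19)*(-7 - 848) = -180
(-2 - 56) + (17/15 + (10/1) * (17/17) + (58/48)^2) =-130771/2880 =-45.41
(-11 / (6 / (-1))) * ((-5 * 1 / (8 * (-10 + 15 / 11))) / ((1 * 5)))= 121 / 4560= 0.03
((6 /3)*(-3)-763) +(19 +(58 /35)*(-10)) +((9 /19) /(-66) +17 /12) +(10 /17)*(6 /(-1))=-229417471 /298452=-768.69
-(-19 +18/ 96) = 301/ 16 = 18.81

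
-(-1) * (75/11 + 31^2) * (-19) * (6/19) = -5806.91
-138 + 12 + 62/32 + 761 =10191/16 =636.94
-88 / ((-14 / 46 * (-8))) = -253 / 7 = -36.14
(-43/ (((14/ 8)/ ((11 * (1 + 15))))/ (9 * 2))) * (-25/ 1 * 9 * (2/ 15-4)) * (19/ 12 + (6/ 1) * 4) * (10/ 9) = -13475580800/ 7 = -1925082971.43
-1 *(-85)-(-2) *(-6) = 73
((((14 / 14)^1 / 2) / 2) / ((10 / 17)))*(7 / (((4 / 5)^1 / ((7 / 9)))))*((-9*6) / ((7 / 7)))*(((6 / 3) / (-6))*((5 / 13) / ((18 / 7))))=29155 / 3744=7.79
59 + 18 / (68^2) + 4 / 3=418499 / 6936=60.34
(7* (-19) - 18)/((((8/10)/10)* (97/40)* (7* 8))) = -13.90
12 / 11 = 1.09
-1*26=-26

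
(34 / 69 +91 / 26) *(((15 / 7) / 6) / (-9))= -2755 / 17388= -0.16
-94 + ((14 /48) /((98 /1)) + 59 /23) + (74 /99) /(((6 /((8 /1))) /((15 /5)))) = -22554809 /255024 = -88.44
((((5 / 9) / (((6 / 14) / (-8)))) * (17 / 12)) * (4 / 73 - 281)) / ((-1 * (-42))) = 1743265 / 17739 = 98.27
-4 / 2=-2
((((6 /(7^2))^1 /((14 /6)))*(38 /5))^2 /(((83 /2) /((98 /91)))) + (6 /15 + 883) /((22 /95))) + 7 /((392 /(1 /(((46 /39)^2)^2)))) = 3814.70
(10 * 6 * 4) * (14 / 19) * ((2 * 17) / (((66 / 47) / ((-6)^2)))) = 32215680 / 209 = 154142.01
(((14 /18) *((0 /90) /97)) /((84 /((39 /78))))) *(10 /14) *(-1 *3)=0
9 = 9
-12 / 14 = -6 / 7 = -0.86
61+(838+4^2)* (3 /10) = 1586 /5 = 317.20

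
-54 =-54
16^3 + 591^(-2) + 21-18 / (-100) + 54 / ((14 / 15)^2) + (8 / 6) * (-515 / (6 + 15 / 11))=47202450233096 / 11552469075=4085.92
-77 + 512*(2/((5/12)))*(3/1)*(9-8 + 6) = 257663/5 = 51532.60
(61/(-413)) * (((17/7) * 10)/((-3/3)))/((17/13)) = 7930/2891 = 2.74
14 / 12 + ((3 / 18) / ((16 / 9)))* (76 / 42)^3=21265 / 12348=1.72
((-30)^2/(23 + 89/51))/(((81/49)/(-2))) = -83300/1893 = -44.00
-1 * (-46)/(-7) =-46/7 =-6.57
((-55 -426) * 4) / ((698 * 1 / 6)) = -5772 / 349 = -16.54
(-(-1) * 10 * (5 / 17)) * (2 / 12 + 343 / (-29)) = -50725 / 1479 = -34.30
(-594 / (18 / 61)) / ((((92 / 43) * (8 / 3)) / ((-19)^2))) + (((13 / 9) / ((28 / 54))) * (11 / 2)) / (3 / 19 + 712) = -127368.72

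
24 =24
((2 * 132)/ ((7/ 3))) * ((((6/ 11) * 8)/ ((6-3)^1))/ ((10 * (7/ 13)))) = 7488/ 245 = 30.56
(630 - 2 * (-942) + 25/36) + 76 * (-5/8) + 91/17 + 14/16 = 3027469/1224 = 2473.42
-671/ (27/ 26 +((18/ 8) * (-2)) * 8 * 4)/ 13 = 1342/ 3717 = 0.36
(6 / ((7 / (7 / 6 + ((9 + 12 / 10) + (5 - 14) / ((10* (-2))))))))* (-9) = -6381 / 70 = -91.16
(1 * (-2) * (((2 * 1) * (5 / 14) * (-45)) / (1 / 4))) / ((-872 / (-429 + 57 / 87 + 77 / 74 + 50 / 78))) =2678186625 / 21286174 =125.82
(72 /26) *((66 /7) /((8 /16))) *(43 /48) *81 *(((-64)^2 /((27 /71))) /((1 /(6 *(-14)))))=-44568133632 /13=-3428317971.69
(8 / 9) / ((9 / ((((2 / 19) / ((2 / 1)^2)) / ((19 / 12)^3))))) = 256 / 390963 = 0.00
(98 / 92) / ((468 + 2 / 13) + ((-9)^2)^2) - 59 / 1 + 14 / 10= -1210585807 / 21017170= -57.60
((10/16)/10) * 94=47/8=5.88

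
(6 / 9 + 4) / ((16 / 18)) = 21 / 4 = 5.25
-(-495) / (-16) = -495 / 16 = -30.94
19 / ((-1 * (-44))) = 19 / 44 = 0.43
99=99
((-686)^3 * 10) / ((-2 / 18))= 29054597040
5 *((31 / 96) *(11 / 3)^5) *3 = 24962905 / 7776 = 3210.25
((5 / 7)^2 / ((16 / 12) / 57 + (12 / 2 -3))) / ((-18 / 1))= -475 / 50666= -0.01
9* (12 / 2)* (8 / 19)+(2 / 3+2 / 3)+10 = 1942 / 57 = 34.07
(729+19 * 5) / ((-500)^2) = 103 / 31250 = 0.00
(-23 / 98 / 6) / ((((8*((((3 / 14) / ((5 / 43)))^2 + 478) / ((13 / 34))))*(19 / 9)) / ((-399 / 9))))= 52325 / 641604752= 0.00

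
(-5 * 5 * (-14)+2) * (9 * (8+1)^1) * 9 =256608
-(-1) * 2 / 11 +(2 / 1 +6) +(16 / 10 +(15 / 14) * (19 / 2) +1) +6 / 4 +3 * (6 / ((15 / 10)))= 53069 / 1540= 34.46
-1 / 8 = -0.12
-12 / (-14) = 6 / 7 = 0.86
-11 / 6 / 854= -11 / 5124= -0.00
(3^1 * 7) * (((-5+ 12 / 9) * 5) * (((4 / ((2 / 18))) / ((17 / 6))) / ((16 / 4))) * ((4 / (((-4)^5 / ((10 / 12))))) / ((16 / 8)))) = 17325 / 8704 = 1.99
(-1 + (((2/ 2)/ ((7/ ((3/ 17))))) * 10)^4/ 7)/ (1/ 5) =-7014637235/ 1403737447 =-5.00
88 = 88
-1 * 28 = -28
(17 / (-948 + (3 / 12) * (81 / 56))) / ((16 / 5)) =-1190 / 212271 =-0.01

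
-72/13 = -5.54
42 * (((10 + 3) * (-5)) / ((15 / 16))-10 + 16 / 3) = -3108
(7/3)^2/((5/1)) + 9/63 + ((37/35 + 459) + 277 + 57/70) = 93127/126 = 739.10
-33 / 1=-33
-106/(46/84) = -4452/23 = -193.57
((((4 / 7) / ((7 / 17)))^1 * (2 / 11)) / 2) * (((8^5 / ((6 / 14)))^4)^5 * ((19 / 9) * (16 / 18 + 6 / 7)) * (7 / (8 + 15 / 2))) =85714822232365144636239082963479776727446087544899196741001538180304757166251310739179943547486246860394332160 / 8755315630911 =9790032232504041121865061000000000000000000000000000000000000000000000000000000000000000000000000.00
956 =956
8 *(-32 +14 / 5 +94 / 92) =-25924 / 115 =-225.43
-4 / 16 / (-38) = 1 / 152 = 0.01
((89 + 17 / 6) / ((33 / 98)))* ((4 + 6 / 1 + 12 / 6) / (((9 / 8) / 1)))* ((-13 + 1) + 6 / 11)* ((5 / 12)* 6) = -30238880 / 363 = -83302.70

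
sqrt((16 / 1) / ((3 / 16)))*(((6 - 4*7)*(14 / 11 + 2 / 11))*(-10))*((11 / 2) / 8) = 3520*sqrt(3) / 3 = 2032.27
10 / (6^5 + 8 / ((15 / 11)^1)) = 75 / 58364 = 0.00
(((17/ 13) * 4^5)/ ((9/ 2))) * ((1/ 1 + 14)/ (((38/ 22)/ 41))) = 78510080/ 741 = 105951.52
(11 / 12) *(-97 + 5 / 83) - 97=-30853 / 166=-185.86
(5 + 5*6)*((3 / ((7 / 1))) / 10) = 3 / 2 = 1.50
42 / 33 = 14 / 11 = 1.27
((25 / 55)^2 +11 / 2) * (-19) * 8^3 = -6717184 / 121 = -55513.92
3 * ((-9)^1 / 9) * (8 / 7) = -24 / 7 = -3.43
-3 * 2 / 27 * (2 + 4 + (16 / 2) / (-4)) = -0.89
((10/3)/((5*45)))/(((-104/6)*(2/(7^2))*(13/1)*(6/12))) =-49/15210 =-0.00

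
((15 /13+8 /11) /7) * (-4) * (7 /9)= -1076 /1287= -0.84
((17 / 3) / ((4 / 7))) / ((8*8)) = 119 / 768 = 0.15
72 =72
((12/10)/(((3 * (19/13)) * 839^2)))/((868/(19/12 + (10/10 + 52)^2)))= 438451/348271953960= 0.00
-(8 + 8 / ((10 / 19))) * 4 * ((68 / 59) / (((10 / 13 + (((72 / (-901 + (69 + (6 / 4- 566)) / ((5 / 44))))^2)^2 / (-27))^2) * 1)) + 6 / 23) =-21514677567701088009680499601696682496 / 131788619130379880210940583066407325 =-163.25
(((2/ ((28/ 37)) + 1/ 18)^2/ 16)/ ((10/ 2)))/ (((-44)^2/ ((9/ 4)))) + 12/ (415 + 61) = 5879029/ 232227072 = 0.03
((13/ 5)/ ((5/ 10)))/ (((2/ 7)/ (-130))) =-2366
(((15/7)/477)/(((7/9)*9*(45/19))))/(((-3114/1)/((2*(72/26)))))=-0.00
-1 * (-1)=1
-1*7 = -7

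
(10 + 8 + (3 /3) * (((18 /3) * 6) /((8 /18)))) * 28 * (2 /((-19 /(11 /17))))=-60984 /323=-188.80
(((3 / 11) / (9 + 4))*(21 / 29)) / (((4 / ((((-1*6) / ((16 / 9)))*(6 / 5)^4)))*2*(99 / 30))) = -45927 / 11404250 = -0.00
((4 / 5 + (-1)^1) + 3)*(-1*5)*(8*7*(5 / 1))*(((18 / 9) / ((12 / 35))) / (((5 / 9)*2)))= -20580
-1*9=-9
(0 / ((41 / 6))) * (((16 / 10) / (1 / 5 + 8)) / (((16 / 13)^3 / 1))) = 0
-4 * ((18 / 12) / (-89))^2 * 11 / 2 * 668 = -33066 / 7921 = -4.17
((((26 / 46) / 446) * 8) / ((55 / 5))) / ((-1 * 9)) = -52 / 507771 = -0.00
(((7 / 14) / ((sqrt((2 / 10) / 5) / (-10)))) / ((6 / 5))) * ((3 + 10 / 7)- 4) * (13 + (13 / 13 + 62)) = -678.57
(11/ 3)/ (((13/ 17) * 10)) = 187/ 390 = 0.48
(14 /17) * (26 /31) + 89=47267 /527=89.69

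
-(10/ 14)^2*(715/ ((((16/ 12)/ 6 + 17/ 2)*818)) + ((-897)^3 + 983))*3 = 3475849480825125/ 3146437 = 1104693811.07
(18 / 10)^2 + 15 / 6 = 287 / 50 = 5.74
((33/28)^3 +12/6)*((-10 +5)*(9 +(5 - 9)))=-1996025/21952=-90.93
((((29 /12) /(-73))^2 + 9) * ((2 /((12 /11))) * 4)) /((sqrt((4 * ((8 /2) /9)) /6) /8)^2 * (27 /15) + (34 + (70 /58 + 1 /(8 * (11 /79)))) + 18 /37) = 4483928717125 /2486201742468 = 1.80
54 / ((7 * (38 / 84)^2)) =13608 / 361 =37.70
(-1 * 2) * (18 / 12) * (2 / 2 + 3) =-12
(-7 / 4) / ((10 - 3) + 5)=-7 / 48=-0.15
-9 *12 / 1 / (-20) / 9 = 0.60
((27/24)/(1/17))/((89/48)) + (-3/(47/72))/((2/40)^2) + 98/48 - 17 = -185016593/100392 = -1842.94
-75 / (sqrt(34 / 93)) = -75*sqrt(3162) / 34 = -124.04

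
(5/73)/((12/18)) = 15/146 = 0.10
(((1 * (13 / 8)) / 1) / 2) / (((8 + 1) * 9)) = 13 / 1296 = 0.01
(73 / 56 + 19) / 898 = 0.02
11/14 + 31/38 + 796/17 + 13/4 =467349/9044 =51.68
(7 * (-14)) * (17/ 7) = -238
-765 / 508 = -1.51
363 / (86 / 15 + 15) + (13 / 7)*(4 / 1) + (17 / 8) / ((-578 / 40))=1834873 / 74018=24.79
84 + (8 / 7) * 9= 660 / 7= 94.29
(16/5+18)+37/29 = 3259/145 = 22.48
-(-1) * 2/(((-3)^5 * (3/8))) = -16/729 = -0.02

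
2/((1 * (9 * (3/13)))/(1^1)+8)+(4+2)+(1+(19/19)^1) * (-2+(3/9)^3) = 8038/3537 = 2.27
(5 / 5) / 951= 1 / 951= 0.00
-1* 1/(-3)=1/3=0.33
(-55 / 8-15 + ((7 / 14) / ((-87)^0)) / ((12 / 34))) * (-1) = 20.46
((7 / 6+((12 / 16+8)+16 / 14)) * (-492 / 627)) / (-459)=38089 / 2014551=0.02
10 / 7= 1.43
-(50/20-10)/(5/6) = 9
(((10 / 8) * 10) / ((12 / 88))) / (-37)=-275 / 111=-2.48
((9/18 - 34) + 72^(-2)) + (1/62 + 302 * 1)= 43151647/160704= 268.52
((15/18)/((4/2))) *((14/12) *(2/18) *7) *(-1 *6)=-245/108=-2.27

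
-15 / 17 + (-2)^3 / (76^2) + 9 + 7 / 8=441435 / 49096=8.99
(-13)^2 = 169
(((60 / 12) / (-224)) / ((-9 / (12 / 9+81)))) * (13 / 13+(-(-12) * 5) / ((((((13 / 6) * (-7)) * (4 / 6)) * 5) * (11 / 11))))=-1615 / 42336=-0.04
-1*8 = -8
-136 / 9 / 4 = -34 / 9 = -3.78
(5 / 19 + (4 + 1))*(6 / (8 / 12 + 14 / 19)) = 45 / 2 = 22.50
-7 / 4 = -1.75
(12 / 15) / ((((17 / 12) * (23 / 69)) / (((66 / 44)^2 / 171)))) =36 / 1615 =0.02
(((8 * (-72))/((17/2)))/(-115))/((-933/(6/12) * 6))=-32/608005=-0.00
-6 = -6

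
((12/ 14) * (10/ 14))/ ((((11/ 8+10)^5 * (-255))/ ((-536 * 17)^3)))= 2916568241537024/ 305775751099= 9538.26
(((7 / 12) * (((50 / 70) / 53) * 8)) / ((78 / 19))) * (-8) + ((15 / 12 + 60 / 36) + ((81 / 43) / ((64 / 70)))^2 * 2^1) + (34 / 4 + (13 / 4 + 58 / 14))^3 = 8105647904999455 / 2013551414784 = 4025.55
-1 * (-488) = 488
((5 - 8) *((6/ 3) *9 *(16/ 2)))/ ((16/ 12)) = -324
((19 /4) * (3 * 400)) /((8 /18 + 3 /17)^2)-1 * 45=280053 /19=14739.63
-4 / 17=-0.24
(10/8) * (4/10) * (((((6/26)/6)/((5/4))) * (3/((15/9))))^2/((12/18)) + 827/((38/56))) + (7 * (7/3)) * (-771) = -24049646008/2006875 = -11983.63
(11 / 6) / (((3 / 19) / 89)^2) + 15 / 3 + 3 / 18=15727285 / 27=582492.04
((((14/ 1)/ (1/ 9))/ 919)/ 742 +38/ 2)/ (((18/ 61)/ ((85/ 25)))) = 479841677/ 2191815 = 218.92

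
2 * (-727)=-1454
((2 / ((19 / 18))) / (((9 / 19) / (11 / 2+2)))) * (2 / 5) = 12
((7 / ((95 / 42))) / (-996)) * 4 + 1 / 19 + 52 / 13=4.04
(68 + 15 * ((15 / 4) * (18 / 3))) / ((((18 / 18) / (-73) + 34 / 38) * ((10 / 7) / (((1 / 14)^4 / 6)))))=1124857 / 804760320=0.00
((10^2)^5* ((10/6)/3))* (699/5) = 2330000000000/3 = 776666666666.67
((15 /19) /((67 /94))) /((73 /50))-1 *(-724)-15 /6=722.26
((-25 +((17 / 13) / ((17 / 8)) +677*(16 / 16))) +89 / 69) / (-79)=-586553 / 70863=-8.28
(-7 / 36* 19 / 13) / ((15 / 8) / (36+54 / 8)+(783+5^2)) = -2527 / 7185126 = -0.00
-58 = -58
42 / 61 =0.69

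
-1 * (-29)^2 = -841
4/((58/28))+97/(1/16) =45064/29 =1553.93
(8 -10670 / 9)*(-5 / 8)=26495 / 36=735.97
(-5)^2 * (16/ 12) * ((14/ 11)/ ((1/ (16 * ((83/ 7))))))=265600/ 33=8048.48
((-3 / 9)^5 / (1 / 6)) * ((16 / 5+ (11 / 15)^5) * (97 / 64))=-0.13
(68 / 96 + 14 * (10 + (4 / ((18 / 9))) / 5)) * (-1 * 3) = -17557 / 40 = -438.92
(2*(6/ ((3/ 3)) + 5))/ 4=11/ 2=5.50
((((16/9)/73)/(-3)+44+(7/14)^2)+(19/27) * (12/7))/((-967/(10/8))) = -12540985/213467184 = -0.06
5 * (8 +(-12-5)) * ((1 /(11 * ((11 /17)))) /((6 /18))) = -2295 /121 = -18.97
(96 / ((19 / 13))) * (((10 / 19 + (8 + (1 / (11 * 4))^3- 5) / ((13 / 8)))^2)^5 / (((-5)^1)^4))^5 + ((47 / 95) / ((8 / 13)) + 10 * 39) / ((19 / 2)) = 17197875750349333748801041957986017043831003269853618438101730800242102192898392727894810503150498897715535514981433034081748189608969352682882799682538886141635323577436971241408747634270499854629804699432008352184196778704722574083328463180898087088222505208844233128510800072361217944981841423254340483975420327203456898035772103811110747 / 4338205727203498548587258861825640102768558355583112912926456213857951801773733391164198237923739413634147481910578025522465596879355217315347413661991353909719546603171963798908375119751856924720549863883025073784954198632241120263215163159257553121840223351514026301164681486950072771514790659172303262521386598400000000000000000000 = 3964283.12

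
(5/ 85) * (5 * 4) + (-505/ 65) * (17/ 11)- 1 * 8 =-45777/ 2431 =-18.83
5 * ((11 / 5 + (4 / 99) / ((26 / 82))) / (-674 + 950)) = 14977 / 355212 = 0.04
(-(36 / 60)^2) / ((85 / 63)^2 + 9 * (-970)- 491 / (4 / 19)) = 142884 / 4389884525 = 0.00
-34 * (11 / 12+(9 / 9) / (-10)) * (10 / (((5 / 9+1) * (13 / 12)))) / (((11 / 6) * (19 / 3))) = -38556 / 2717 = -14.19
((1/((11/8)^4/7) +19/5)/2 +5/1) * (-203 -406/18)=-234178567/131769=-1777.19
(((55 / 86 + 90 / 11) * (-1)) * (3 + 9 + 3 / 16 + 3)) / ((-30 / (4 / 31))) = 135189 / 234608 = 0.58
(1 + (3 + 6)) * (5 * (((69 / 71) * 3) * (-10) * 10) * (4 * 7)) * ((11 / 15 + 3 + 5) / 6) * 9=-379638000 / 71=-5347014.08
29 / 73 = 0.40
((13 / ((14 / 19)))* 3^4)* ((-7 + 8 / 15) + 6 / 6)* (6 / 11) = -1640574 / 385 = -4261.23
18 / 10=9 / 5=1.80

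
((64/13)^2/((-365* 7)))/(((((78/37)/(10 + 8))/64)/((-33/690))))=160038912/645533525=0.25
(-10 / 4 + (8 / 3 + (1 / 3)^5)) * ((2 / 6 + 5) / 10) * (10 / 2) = 332 / 729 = 0.46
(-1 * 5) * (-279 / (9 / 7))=1085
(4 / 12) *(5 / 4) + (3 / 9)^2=19 / 36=0.53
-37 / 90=-0.41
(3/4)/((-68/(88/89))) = -33/3026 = -0.01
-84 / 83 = -1.01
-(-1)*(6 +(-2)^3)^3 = -8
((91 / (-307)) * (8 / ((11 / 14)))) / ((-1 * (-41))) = -10192 / 138457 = -0.07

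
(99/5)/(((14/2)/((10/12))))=33/14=2.36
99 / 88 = 9 / 8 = 1.12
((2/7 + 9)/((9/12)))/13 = 0.95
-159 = -159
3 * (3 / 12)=3 / 4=0.75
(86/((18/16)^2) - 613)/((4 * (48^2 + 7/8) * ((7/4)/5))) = -252280/1493559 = -0.17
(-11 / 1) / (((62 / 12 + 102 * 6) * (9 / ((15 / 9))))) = -110 / 33327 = -0.00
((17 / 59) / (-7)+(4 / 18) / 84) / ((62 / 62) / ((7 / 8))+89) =-0.00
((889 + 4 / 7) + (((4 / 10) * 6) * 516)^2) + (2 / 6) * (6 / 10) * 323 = 268553028 / 175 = 1534588.73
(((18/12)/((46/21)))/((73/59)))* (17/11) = 63189/73876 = 0.86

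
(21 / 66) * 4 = 14 / 11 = 1.27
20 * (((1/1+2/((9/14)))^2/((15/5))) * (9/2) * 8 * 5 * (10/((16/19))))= 6502750/27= 240842.59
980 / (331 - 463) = -245 / 33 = -7.42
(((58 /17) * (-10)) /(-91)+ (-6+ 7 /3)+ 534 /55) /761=0.01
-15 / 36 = -5 / 12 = -0.42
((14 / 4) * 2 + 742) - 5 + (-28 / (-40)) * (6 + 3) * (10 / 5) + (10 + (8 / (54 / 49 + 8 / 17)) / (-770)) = 27616527 / 36025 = 766.59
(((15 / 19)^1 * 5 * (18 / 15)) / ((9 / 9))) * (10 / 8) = 225 / 38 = 5.92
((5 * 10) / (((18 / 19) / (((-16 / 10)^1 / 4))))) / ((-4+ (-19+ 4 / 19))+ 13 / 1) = 1805 / 837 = 2.16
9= 9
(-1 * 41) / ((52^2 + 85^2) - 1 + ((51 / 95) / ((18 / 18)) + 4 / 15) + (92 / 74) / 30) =-28823 / 6979978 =-0.00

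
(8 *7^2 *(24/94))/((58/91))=214032/1363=157.03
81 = 81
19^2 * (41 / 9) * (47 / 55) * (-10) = -1391294 / 99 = -14053.47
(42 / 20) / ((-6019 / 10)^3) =-2100 / 218058504859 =-0.00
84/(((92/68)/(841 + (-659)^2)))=621354216/23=27015400.70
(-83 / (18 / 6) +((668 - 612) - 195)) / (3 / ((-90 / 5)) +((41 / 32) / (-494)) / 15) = 39520000 / 39561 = 998.96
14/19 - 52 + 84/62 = -29396/589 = -49.91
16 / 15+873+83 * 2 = 15601 / 15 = 1040.07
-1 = -1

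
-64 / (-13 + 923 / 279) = 6.60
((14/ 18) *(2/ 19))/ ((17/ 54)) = 84/ 323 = 0.26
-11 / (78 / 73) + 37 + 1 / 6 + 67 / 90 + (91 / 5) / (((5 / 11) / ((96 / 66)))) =502259 / 5850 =85.86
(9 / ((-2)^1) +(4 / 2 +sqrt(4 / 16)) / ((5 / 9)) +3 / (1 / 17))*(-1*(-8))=408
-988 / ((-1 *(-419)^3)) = -988 / 73560059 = -0.00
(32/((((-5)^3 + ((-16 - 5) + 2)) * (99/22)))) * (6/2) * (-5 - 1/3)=64/81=0.79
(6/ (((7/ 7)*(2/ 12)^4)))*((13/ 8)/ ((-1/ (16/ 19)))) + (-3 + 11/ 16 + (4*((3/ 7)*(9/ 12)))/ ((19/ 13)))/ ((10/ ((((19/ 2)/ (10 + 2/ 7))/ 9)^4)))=-91257714800262495007/ 8576174118666240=-10640.84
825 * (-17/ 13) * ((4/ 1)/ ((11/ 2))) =-10200/ 13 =-784.62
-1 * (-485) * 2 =970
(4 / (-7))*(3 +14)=-9.71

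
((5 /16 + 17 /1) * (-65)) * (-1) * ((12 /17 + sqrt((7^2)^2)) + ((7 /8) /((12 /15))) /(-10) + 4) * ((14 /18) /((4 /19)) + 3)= 253032061165 /626688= 403760.82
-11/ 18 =-0.61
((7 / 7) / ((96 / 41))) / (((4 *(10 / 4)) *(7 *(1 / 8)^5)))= 20992 / 105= 199.92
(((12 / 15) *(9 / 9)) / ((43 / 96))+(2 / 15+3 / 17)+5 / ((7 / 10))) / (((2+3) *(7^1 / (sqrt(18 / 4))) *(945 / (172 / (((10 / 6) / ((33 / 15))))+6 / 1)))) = 688552607 *sqrt(2) / 7051865625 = 0.14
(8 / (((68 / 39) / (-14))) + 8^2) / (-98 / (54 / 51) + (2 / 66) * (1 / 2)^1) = 792 / 311491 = 0.00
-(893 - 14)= -879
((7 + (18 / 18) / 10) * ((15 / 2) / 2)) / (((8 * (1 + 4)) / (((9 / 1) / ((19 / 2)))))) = 1917 / 3040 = 0.63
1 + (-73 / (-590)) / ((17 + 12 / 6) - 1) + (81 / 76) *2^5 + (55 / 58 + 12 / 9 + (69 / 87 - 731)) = -692.81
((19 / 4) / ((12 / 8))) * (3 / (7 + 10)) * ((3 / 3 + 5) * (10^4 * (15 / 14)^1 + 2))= 4275798 / 119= 35931.08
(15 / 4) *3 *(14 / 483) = 15 / 46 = 0.33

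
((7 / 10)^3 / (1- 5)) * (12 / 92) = -1029 / 92000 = -0.01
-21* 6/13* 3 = -378/13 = -29.08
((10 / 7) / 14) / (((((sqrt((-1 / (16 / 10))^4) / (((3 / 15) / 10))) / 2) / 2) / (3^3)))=3456 / 6125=0.56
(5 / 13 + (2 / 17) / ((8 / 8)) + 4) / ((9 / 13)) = 995 / 153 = 6.50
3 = 3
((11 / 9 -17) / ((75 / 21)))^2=988036 / 50625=19.52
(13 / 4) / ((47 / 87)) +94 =18803 / 188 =100.02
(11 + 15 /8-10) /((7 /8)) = 23 /7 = 3.29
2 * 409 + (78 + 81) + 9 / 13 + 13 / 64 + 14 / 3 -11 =2425019 / 2496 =971.56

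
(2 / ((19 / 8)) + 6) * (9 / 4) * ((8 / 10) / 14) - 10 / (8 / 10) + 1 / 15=-46099 / 3990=-11.55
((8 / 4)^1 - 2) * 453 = 0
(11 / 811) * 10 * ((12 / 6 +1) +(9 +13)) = 2750 / 811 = 3.39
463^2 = 214369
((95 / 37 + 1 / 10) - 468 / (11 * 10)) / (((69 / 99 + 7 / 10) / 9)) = -174393 / 17057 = -10.22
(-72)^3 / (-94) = 186624 / 47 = 3970.72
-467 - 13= -480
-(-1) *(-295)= -295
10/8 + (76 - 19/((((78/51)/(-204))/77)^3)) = 20584626863567.83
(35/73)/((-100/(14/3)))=-49/2190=-0.02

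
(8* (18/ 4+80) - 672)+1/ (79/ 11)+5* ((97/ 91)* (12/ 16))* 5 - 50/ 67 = 23.38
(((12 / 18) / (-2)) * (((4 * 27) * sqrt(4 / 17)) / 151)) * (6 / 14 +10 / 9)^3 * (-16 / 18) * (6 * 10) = 1168221440 * sqrt(17) / 213956883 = 22.51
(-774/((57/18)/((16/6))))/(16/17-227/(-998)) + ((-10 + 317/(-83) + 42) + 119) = -1426327816/3474131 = -410.56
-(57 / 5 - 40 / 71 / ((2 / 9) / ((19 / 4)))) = 228 / 355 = 0.64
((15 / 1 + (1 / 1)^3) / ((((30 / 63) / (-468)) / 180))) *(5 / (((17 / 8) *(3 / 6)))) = -13319830.59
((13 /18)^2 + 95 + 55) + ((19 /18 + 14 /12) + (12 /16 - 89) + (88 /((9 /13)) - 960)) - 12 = -780.40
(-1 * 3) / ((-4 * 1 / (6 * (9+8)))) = 153 / 2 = 76.50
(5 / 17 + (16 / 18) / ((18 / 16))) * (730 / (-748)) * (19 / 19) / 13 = -544945 / 6694974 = -0.08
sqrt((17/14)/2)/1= sqrt(119)/14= 0.78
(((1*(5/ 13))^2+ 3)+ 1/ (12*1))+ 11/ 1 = 28861/ 2028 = 14.23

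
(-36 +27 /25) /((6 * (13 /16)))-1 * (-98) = 29522 /325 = 90.84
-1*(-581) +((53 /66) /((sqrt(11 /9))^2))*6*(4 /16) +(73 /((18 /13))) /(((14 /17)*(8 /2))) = 72935705 /121968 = 597.99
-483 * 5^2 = -12075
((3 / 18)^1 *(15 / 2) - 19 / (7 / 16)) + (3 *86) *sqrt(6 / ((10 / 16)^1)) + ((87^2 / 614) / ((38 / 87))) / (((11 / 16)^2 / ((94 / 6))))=1032 *sqrt(15) / 5 + 17653710691 / 19762204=1692.69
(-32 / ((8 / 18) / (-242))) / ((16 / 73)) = 79497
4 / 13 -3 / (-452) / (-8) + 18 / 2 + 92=4762233 / 47008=101.31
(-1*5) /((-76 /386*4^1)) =965 /152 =6.35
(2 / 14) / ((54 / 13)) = 13 / 378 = 0.03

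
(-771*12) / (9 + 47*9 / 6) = -6168 / 53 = -116.38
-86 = -86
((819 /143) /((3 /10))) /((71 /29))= 6090 /781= 7.80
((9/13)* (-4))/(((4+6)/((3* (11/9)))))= -66/65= -1.02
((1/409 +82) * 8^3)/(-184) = -2146496/9407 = -228.18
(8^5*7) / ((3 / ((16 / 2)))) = 611669.33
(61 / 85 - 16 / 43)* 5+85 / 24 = 92447 / 17544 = 5.27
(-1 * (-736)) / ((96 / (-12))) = -92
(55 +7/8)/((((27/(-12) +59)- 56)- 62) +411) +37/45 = 123641/125910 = 0.98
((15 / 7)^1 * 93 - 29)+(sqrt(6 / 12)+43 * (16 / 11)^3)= sqrt(2) / 2+2819448 / 9317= 303.32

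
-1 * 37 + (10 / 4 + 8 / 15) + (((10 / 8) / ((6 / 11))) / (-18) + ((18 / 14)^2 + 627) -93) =53085013 / 105840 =501.56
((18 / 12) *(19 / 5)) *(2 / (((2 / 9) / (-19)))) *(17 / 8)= -165699 / 80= -2071.24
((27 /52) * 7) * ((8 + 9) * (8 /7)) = 918 /13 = 70.62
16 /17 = 0.94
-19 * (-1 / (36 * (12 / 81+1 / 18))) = 57 / 22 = 2.59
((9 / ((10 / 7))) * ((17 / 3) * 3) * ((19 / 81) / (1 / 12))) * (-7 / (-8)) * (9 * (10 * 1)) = 47481 / 2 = 23740.50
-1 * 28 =-28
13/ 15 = 0.87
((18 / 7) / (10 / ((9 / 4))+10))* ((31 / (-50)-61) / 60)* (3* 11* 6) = -633501 / 17500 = -36.20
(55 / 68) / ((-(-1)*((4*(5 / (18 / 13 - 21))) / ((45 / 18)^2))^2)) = 5259375 / 173056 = 30.39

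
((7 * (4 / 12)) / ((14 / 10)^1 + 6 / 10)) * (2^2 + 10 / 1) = 49 / 3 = 16.33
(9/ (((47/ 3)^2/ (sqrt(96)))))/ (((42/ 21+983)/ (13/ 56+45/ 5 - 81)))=-325539*sqrt(6)/ 30462110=-0.03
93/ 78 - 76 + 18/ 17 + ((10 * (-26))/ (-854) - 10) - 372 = -85957847/ 188734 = -455.44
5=5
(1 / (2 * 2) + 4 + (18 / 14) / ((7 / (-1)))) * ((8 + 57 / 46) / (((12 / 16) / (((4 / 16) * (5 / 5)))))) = 338725 / 27048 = 12.52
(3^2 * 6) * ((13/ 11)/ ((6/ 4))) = 468/ 11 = 42.55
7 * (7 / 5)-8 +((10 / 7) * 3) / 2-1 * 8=-142 / 35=-4.06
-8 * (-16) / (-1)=-128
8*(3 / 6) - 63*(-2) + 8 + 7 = 145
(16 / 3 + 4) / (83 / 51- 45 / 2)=-952 / 2129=-0.45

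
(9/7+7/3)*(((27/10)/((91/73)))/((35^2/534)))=13331844/3901625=3.42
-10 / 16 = -5 / 8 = -0.62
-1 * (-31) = 31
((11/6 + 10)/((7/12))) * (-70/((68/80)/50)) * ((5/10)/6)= -355000/51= -6960.78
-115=-115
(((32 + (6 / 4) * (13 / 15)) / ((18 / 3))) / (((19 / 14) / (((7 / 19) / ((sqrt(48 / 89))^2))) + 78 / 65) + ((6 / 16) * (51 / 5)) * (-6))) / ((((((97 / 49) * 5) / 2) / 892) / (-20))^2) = -19728299550159872 / 5406270265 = -3649151.56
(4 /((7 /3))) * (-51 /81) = -68 /63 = -1.08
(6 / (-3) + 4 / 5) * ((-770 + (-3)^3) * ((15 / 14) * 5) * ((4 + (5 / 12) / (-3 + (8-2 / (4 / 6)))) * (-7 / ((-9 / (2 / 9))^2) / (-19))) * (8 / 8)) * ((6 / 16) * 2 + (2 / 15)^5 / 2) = 183387379933 / 50486895000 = 3.63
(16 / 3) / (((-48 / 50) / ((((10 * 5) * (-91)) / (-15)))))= -45500 / 27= -1685.19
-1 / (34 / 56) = -28 / 17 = -1.65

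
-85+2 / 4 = -169 / 2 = -84.50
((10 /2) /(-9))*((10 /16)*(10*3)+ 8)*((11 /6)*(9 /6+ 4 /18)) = -182435 /3888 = -46.92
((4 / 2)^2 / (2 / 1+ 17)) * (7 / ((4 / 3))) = 21 / 19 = 1.11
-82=-82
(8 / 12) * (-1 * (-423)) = 282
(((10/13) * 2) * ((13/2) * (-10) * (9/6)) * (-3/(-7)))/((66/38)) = -2850/77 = -37.01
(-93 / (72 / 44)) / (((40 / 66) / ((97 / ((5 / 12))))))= -1091541 / 50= -21830.82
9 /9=1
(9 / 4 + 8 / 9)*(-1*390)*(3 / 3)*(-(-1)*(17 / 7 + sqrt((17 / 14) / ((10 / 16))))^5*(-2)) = 51546919138*sqrt(595) / 1260525 + 50440989833 / 50421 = 1997889.17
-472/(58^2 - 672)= -0.18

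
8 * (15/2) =60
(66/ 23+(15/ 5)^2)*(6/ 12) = 273/ 46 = 5.93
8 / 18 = 4 / 9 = 0.44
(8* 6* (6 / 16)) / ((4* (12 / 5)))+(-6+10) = 47 / 8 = 5.88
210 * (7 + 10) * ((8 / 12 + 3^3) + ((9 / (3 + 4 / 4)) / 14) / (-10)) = 789701 / 8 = 98712.62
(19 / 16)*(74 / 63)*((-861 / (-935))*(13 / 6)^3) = 63324131 / 4847040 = 13.06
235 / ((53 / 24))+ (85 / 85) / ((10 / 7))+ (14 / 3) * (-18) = 12251 / 530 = 23.12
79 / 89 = 0.89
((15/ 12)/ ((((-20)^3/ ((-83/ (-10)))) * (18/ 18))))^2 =6889/ 4096000000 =0.00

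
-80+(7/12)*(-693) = -1937/4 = -484.25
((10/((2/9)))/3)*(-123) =-1845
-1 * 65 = -65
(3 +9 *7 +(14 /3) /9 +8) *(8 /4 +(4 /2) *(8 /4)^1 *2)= 20120 /27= 745.19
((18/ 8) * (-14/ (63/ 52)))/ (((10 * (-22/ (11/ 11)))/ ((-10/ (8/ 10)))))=-65/ 44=-1.48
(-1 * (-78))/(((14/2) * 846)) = 13/987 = 0.01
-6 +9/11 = -57/11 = -5.18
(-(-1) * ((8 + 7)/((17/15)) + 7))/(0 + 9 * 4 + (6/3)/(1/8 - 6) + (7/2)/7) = 32336/57783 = 0.56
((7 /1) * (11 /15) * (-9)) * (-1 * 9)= 2079 /5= 415.80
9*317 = 2853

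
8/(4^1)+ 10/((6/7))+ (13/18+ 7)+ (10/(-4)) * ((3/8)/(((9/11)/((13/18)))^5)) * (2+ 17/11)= 3889338268915/198359290368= 19.61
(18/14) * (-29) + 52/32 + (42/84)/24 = -11975/336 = -35.64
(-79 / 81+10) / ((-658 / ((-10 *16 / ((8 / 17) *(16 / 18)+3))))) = 994160 / 1548603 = 0.64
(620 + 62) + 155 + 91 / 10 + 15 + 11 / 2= 4333 / 5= 866.60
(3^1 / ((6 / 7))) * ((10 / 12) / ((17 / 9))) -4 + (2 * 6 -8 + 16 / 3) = 1403 / 204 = 6.88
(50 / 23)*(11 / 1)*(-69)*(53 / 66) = -1325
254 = 254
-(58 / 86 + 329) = -14176 / 43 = -329.67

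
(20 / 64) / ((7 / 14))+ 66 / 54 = 1.85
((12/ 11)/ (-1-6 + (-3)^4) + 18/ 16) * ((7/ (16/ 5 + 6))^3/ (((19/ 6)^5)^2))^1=150323755554000/ 30360850045576560169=0.00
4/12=1/3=0.33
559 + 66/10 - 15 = 550.60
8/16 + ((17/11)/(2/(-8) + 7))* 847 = 194.43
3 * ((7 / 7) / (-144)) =-0.02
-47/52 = -0.90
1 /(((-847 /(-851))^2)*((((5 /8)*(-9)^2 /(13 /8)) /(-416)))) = -3916479008 /290550645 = -13.48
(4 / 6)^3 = 8 / 27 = 0.30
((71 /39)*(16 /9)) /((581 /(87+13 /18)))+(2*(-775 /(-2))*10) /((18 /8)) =6322757872 /1835379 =3444.93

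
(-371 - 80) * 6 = -2706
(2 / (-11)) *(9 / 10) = -9 / 55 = -0.16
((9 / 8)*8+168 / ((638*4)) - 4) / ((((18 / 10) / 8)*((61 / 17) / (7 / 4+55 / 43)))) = 143129120 / 7530633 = 19.01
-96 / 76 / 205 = -24 / 3895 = -0.01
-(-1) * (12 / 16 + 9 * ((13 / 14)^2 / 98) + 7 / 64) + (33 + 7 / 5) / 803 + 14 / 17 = 1.80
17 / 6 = 2.83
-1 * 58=-58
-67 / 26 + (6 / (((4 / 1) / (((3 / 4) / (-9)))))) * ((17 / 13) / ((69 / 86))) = -9977 / 3588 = -2.78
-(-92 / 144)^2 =-529 / 1296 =-0.41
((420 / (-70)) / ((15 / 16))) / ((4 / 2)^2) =-1.60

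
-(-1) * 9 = 9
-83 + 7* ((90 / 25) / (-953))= -395621 / 4765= -83.03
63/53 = 1.19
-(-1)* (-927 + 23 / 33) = -30568 / 33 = -926.30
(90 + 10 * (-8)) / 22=5 / 11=0.45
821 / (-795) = -821 / 795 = -1.03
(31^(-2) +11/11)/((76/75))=36075/36518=0.99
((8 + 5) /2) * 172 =1118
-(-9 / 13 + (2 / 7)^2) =389 / 637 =0.61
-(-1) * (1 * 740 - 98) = 642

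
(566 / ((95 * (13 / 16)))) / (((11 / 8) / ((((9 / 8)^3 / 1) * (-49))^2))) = 361105125003 / 13911040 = 25958.17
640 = 640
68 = 68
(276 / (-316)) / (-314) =69 / 24806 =0.00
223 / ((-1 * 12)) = -223 / 12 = -18.58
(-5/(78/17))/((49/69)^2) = -134895/62426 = -2.16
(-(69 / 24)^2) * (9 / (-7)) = 4761 / 448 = 10.63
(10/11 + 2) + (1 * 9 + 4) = 175/11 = 15.91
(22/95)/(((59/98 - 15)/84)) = -181104/134045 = -1.35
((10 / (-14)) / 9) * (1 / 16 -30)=2395 / 1008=2.38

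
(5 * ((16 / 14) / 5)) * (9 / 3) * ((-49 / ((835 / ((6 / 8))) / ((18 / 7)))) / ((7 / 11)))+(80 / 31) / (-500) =-0.61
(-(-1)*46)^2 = 2116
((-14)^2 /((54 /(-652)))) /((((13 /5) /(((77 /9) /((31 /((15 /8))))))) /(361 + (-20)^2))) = -11700355975 /32643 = -358433.84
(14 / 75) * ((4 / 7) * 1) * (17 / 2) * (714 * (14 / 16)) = 14161 / 25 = 566.44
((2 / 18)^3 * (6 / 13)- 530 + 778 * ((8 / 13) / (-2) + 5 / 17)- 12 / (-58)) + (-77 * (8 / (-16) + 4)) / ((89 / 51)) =-192605060755 / 277214886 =-694.79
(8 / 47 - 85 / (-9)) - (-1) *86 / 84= 63001 / 5922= 10.64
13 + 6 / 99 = 431 / 33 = 13.06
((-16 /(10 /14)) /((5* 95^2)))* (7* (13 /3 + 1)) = -12544 /676875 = -0.02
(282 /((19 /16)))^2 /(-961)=-20358144 /346921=-58.68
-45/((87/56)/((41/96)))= -12.37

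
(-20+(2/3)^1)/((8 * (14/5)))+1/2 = -0.36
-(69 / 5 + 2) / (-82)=79 / 410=0.19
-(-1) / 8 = 1 / 8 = 0.12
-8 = -8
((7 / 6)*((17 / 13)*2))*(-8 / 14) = -68 / 39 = -1.74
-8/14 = -4/7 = -0.57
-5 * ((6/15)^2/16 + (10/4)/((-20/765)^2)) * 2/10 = -2926133/800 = -3657.67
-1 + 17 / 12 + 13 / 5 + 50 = 3181 / 60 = 53.02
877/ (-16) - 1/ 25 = -21941/ 400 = -54.85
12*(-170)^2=346800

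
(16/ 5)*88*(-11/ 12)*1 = -3872/ 15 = -258.13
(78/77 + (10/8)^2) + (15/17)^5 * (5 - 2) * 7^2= 81.19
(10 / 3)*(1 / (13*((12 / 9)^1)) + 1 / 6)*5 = 875 / 234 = 3.74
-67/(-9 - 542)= 67/551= 0.12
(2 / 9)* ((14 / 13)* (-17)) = -476 / 117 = -4.07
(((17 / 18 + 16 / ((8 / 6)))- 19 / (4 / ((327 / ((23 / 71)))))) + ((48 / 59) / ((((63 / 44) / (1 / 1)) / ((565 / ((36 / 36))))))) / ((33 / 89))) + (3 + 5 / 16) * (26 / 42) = -764827627 / 195408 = -3914.00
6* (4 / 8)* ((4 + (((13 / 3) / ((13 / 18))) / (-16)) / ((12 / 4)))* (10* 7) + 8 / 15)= 815.35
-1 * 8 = -8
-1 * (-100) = 100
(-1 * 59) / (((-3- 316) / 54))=3186 / 319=9.99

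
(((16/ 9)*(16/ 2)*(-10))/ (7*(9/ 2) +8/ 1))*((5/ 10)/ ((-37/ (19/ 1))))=24320/ 26307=0.92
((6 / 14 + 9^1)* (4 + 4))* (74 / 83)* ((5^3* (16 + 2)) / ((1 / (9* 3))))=2373624000 / 581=4085411.36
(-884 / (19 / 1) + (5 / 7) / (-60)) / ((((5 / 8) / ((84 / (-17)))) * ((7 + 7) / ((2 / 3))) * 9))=118840 / 61047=1.95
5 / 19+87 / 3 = 556 / 19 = 29.26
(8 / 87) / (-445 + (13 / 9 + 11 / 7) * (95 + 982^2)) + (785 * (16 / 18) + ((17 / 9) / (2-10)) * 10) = 14779372403297 / 21252542700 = 695.42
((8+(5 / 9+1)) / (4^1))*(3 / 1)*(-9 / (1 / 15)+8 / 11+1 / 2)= -42183 / 44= -958.70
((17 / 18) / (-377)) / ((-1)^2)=-17 / 6786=-0.00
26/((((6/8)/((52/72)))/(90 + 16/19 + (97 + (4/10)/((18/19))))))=108813016/23085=4713.58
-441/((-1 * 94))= 441/94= 4.69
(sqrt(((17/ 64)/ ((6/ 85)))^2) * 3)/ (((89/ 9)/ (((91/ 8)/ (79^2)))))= 0.00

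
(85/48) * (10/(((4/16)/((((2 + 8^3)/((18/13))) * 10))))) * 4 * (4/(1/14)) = 1590316000/27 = 58900592.59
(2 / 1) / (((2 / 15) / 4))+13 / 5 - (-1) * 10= 363 / 5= 72.60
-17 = -17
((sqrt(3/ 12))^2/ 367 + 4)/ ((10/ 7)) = 2.80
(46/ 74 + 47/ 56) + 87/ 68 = 96525/ 35224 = 2.74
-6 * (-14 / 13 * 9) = 756 / 13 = 58.15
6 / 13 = 0.46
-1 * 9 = -9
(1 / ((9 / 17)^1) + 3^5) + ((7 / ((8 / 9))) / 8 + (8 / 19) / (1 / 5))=2713877 / 10944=247.98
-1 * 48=-48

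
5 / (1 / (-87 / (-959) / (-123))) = -145 / 39319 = -0.00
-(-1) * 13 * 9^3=9477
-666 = -666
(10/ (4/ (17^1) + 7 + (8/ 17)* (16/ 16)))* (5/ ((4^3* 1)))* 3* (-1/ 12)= -425/ 16768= -0.03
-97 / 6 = -16.17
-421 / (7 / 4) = -1684 / 7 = -240.57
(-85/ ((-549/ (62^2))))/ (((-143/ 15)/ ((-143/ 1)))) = 1633700/ 183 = 8927.32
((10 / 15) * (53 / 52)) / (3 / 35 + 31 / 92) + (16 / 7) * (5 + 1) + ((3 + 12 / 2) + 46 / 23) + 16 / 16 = 10151530 / 371553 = 27.32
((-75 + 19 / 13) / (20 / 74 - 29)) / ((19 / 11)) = 389092 / 262561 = 1.48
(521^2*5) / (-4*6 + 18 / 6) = -1357205 / 21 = -64628.81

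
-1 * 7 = -7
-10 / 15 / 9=-2 / 27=-0.07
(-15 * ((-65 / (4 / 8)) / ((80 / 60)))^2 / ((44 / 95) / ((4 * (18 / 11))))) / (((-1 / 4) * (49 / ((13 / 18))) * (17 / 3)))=20966.13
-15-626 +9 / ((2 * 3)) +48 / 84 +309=-4619 / 14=-329.93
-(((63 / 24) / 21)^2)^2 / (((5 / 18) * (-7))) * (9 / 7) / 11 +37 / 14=14586961 / 5519360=2.64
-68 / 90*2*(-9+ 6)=68 / 15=4.53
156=156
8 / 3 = 2.67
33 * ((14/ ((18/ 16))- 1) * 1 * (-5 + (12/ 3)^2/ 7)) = -21527/ 21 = -1025.10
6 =6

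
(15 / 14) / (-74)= -15 / 1036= -0.01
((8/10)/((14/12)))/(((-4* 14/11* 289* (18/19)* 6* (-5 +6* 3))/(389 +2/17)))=-627/255476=-0.00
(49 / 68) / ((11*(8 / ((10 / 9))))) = 245 / 26928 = 0.01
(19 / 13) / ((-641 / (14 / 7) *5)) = -38 / 41665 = -0.00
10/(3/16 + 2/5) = 800/47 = 17.02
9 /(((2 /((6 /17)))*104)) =27 /1768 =0.02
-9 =-9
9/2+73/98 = 257/49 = 5.24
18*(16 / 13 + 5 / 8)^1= 1737 / 52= 33.40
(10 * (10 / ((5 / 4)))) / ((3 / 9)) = 240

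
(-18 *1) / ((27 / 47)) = -31.33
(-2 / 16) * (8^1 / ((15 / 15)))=-1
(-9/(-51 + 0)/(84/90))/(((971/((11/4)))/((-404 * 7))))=-49995/33014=-1.51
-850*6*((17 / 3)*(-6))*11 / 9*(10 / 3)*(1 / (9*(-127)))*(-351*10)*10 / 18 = 4132700000 / 3429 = 1205220.18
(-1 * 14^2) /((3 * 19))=-196 /57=-3.44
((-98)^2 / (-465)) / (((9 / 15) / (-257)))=2468228 / 279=8846.70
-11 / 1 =-11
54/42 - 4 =-19/7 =-2.71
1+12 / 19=31 / 19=1.63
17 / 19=0.89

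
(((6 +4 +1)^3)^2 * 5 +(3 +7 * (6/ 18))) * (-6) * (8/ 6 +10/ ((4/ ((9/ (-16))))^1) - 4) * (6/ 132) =10390211521/ 1056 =9839215.46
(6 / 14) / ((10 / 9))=27 / 70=0.39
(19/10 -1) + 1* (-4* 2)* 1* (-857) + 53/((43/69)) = 2985037/430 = 6941.95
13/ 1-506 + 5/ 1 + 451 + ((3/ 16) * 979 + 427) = 9177/ 16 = 573.56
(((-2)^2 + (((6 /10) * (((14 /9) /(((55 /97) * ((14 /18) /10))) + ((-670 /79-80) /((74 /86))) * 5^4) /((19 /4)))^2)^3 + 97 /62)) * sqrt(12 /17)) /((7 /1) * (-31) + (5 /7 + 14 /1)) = -1241571285521142044040237006824304061845386635350191936145568601 * sqrt(51) /1616267483122061402121056084640366945757000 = -5485844742329426457396.03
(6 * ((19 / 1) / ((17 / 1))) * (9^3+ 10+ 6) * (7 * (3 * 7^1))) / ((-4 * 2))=-6242355 / 68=-91799.34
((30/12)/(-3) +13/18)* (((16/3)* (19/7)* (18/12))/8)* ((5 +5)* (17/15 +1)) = -1216/189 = -6.43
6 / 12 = 1 / 2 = 0.50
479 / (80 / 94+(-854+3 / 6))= -45026 / 80149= -0.56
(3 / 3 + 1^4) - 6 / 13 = 20 / 13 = 1.54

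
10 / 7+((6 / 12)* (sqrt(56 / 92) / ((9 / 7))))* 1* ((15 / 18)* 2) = 35* sqrt(322) / 1242+10 / 7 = 1.93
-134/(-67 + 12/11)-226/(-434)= 401783/157325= 2.55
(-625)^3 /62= -244140625 /62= -3937752.02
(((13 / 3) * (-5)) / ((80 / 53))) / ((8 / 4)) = -689 / 96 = -7.18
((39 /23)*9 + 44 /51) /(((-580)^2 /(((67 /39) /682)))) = 1267171 /10495496325600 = 0.00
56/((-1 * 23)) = -56/23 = -2.43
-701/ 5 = -140.20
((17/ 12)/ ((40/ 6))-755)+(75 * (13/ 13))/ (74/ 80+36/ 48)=-3805661/ 5360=-710.01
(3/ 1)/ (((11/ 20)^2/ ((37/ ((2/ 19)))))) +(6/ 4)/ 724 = 610766763/ 175208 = 3485.95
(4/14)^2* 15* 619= 37140/49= 757.96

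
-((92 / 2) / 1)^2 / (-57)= 2116 / 57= 37.12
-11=-11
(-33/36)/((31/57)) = -209/124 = -1.69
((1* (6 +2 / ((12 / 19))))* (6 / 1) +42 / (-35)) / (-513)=-269 / 2565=-0.10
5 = 5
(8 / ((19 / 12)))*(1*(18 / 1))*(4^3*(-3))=-17461.89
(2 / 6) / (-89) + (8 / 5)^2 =17063 / 6675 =2.56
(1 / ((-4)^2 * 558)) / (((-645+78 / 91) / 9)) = -7 / 4472928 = -0.00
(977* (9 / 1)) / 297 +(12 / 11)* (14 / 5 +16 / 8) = 5749 / 165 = 34.84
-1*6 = -6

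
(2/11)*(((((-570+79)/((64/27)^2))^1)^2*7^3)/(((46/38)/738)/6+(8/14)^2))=45290744813628012951/31079014596608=1457277.38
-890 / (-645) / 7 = 178 / 903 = 0.20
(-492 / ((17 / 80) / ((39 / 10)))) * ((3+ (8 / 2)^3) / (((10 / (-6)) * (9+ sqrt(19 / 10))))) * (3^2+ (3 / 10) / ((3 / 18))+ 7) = 49428595008 / 67235 - 2746033056 * sqrt(190) / 336175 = 622567.18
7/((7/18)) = 18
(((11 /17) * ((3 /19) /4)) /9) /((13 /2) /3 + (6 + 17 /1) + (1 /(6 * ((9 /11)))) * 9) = 0.00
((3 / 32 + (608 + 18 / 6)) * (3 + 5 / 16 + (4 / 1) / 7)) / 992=8506425 / 3555328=2.39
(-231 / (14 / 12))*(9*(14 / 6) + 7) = -5544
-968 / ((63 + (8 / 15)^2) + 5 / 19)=-2069100 / 135833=-15.23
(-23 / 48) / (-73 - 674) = 23 / 35856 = 0.00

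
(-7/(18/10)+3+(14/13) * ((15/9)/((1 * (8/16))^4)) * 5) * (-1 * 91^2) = -10635352/9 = -1181705.78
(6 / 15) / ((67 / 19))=38 / 335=0.11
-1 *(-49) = 49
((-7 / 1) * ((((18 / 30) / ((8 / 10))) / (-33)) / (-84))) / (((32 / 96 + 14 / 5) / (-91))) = 455 / 8272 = 0.06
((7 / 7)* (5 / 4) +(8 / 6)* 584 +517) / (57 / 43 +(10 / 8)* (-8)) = -669209 / 4476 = -149.51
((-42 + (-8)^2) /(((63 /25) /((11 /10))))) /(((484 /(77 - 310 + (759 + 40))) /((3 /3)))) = 11.23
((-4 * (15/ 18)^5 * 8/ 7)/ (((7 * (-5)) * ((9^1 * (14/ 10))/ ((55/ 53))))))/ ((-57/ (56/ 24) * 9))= -171875/ 8740964421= -0.00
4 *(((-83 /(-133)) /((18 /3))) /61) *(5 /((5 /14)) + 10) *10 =13280 /8113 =1.64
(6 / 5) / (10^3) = 3 / 2500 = 0.00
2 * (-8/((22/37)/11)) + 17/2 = -575/2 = -287.50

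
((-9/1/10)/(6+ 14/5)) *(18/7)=-81/308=-0.26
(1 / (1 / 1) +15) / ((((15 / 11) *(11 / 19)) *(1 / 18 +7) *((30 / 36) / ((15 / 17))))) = 32832 / 10795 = 3.04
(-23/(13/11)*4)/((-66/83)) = 3818/39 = 97.90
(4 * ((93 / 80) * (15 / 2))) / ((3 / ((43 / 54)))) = 1333 / 144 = 9.26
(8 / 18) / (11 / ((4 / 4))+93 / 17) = 0.03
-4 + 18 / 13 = -34 / 13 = -2.62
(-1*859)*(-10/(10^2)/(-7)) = -859/70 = -12.27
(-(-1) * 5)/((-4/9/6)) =-135/2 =-67.50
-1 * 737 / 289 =-737 / 289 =-2.55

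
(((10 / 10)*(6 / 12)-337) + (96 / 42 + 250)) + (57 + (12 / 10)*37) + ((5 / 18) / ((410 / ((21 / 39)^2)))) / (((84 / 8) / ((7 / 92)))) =20705599823 / 1204814520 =17.19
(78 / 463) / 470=0.00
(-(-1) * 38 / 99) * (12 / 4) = 38 / 33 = 1.15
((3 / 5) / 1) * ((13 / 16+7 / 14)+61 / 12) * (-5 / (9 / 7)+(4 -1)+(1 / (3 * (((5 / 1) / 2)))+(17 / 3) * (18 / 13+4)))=334016 / 2925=114.19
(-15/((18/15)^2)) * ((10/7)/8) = -625/336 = -1.86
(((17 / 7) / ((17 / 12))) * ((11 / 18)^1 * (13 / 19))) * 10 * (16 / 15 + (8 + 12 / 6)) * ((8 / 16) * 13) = 617188 / 1197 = 515.61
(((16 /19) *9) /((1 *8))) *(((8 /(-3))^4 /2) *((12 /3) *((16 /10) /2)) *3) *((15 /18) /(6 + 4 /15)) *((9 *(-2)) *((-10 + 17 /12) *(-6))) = -25313280 /893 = -28346.34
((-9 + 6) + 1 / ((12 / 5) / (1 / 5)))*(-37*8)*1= 2590 / 3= 863.33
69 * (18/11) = 1242/11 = 112.91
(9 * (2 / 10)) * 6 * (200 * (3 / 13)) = 6480 / 13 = 498.46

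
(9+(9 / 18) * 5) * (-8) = -92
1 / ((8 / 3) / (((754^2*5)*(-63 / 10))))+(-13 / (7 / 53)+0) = -188039423 / 28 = -6715693.68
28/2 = 14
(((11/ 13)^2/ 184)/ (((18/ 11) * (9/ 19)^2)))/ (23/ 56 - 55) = -3363437/ 17324771022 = -0.00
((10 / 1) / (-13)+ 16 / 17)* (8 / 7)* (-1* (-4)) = 1216 / 1547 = 0.79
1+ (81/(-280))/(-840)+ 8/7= 168027/78400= 2.14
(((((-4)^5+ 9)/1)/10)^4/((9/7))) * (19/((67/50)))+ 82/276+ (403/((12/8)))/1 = 129868473896543/110952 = 1170492410.20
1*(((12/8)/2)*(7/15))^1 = 7/20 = 0.35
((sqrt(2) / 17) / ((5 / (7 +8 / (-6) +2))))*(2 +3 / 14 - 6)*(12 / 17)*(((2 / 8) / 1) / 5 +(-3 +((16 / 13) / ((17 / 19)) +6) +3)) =-40008799*sqrt(2) / 22354150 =-2.53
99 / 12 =33 / 4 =8.25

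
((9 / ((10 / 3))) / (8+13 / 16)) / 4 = 18 / 235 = 0.08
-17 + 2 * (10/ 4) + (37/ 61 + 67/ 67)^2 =-35048/ 3721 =-9.42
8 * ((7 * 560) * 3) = 94080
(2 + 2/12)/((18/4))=13/27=0.48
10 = 10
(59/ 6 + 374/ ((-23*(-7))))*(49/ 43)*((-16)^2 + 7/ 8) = 56307685/ 15824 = 3558.37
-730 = -730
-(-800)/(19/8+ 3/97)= 620800/1867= 332.51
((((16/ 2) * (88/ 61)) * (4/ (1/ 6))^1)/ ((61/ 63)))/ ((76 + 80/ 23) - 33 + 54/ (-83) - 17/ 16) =1204166656/ 188435161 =6.39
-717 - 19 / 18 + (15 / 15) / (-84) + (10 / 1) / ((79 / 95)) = -14055887 / 19908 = -706.04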